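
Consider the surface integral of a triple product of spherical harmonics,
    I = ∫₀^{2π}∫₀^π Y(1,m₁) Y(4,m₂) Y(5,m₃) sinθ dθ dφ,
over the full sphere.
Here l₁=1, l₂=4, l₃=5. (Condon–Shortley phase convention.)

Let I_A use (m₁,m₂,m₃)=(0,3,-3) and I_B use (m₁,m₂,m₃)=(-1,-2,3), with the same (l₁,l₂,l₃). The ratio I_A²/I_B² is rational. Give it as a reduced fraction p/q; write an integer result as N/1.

Same 1,4,5: normalisation and zero-m 3j drop out of the ratio.
A: Δ: 0! 2! 8! / 11! → 1/495; sum: t=0:+1/5040 = 1/5040; 3j²(1 4 5; 0 3 -3) = Δ·Π!·Σ² = 16/495  (sign +1)
B: Δ: 0! 2! 8! / 11! → 1/495; sum: t=0:+1/2880 = 1/2880; 3j²(1 4 5; -1 -2 3) = Δ·Π!·Σ² = 28/495  (sign +1)
I_A²/I_B² = (16/495)/(28/495) = 4/7

4/7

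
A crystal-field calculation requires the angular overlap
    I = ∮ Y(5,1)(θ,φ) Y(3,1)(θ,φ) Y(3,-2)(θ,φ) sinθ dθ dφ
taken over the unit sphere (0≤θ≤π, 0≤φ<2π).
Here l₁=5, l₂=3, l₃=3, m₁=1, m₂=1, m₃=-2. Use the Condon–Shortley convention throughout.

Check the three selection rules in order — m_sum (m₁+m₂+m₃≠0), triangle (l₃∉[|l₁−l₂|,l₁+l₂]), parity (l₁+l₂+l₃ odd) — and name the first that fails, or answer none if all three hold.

m₁+m₂+m₃ = 1 + 1 − 2 = 0  ✓
triangle: |5−3|=2 ≤ l₃=3 ≤ 5+3=8  ✓
parity: l₁+l₂+l₃ = 11 is odd  ✗

parity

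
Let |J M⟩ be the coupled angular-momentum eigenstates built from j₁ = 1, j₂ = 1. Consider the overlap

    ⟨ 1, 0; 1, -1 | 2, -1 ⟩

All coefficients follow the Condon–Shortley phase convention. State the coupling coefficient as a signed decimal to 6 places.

+0.707107

triangle: 0!*2!*2!/5! = 4/120
(j±m)!: 1!*1!*0!*2!*1!*3! = 12
prefactor² = (2J+1)*Δ*N² = 2
  k=0: +1/(0!*0!*1!*0!*1!*2!) = 1/2
Σ = 1/2  ⇒  CG² = 2*(1/2)² = 1/2
CG = +√(1/2) = +0.707107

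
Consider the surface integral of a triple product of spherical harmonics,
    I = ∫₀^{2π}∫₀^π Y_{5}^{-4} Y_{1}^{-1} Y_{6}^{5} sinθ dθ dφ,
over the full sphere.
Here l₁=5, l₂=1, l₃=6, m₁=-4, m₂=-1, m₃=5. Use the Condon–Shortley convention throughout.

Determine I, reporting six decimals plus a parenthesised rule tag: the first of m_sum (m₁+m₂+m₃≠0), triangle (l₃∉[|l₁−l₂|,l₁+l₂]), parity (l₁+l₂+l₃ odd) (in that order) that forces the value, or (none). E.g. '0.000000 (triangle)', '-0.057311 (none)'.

Checks pass: Σm=0; 12 even; l₃=6∈[4,6].
(2·5+1)(2·1+1)(2·6+1) = 429
Δ: 0! 10! 2! / 13! → 1/858
sum: t=0:+1/14400 = 1/14400
3j²(5 1 6; 0 0 0) = Δ·Π!·Σ² = 6/143  (sign +1)
sum: t=0:+1/725760 = 1/725760
3j²(5 1 6; -4 -1 5) = Δ·Π!·Σ² = 5/78  (sign -1)
combine: 4πI² = 429·6/143·5/78 = 15/13
take √, sign -1: I = -0.30301841
No selection rule forces the value: the integral is nonzero (none).

-0.303018 (none)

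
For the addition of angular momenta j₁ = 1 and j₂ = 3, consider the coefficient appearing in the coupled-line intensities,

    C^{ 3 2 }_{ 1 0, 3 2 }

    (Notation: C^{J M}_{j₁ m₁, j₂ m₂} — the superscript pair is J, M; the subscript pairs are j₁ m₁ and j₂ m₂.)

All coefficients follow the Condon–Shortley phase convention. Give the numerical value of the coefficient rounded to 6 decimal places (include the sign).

√[7·1!1!5!/8! · 1!1!5!1!5!1!] = √(300)
  +(−1)^0/∏(0,1,1,5,0,0)! = 1/120  (running 1/120)
  +(−1)^1/∏(1,0,0,4,1,1)! = -1/24  (running -1/30)
⟨..|..⟩ = √(300)·(-1/30) = -0.577350

-0.577350  (= −√(1/3))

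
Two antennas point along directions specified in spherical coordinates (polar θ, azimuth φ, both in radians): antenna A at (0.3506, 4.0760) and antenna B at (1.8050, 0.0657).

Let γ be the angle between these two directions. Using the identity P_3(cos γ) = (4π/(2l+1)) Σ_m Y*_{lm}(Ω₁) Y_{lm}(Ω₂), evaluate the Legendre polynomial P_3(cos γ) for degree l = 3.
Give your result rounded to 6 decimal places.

0.446608

Term-by-term m-sum for l=3 (normalisation 4π/7 = 1.795196):
  m=-3: (0.015946, -0.005611) × (0.376543, -0.075193) = (0.005582, -0.003312)  (running Σ = (0.005582, -0.003312))
  m=-2: (-0.033246, 0.108234) × (-0.222463, 0.029401) = (0.004214, -0.025056)  (running Σ = (0.009796, -0.028368))
  m=-1: (-0.224958, -0.304431) × (-0.229212, 0.015081) = (0.056154, 0.066387)  (running Σ = (0.065950, 0.038019))
  m=0: (0.494230, -0.000000) × (0.236487, 0.000000) = (0.116879, 0.000000)  (running Σ = (0.182829, 0.038019))
  m=1: (0.224958, -0.304431) × (0.229212, 0.015081) = (0.056154, -0.066387)  (running Σ = (0.238983, -0.028368))
  m=2: (-0.033246, -0.108234) × (-0.222463, -0.029401) = (0.004214, 0.025056)  (running Σ = (0.243197, -0.003312))
  m=3: (-0.015946, -0.005611) × (-0.376543, -0.075193) = (0.005582, 0.003312)  (running Σ = (0.248780, 0.000000))
Accumulated sum (0.248780, 0.000000); after 4π/(2l+1) scaling, (0.446608, 0.000000) ⇒ P_3 = 0.446608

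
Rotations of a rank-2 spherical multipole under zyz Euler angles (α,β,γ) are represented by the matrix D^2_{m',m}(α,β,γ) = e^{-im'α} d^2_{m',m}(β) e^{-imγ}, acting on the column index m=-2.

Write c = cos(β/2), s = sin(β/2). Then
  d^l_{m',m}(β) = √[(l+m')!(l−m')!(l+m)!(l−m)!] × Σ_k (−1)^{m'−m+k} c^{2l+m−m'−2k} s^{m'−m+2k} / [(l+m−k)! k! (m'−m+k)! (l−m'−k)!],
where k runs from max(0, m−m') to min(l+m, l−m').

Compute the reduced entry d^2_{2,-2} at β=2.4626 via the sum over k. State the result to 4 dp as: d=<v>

d=0.7905

d^2_{2,-2}(β=2.4626) via the finite sum:
Half-angle: c=0.333012, s=0.942923. N=√(24·1·1·24)=24.000000
Admissible k: 0..0 (factorial args all ≥0)
  k=0: (−1)^4·24.0000/(24)·0.3330^0·0.9429^4 = +0.790504
d^2_{2,-2}(2.4626) = +0.790504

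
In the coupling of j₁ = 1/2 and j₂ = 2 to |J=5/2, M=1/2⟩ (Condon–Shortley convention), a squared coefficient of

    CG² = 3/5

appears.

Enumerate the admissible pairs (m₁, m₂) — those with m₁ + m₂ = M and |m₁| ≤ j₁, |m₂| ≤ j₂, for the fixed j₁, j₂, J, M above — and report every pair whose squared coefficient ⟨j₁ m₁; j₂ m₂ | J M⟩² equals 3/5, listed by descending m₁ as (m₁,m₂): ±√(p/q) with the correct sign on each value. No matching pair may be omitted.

(1/2,0): +√(3/5)

Admissible pairs with m₁+m₂ = M = 1/2: (-1/2,1), (1/2,0)
  (m₁,m₂)=(1/2,0): CG² = 3/5, CG = +√(3/5)   ← matches the target
  (m₁,m₂)=(-1/2,1): CG² = 2/5, CG = +√(2/5)
Pairs with CG² = 3/5: (1/2,0): +√(3/5)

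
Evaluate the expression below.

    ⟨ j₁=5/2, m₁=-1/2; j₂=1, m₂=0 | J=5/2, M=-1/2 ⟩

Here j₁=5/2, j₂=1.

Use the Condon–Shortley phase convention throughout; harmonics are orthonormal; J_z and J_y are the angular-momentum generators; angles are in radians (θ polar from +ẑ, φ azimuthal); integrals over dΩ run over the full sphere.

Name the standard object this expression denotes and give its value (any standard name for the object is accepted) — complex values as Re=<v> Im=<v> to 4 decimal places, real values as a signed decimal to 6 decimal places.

This is a Clebsch–Gordan (vector-coupling) coefficient.
√[6·1!4!1!/7! · 2!3!1!1!2!3!] = √(144/35)
  +(−1)^0/∏(0,1,3,1,1,0)! = 1/6  (running 1/6)
  +(−1)^1/∏(1,0,2,0,2,1)! = -1/4  (running -1/12)
⟨..|..⟩ = √(144/35)·(-1/12) = -0.169031

Clebsch–Gordan coefficient, −√(1/35) ≈ -0.169031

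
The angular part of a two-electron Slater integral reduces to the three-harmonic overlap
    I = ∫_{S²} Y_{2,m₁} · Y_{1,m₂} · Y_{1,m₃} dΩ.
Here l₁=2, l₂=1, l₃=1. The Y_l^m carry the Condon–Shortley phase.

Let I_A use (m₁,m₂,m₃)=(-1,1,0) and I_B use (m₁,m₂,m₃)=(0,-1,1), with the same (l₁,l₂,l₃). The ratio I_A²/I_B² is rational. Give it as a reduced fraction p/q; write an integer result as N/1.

Same 2,1,1: normalisation and zero-m 3j drop out of the ratio.
A: Δ: 2! 2! 0! / 5! → 1/30; sum: t=2:+1/2 = 1/2; 3j²(2 1 1; -1 1 0) = Δ·Π!·Σ² = 1/10  (sign -1)
B: Δ: 2! 2! 0! / 5! → 1/30; sum: t=0:+1/4 = 1/4; 3j²(2 1 1; 0 -1 1) = Δ·Π!·Σ² = 1/30  (sign +1)
I_A²/I_B² = (1/10)/(1/30) = 3/1

3/1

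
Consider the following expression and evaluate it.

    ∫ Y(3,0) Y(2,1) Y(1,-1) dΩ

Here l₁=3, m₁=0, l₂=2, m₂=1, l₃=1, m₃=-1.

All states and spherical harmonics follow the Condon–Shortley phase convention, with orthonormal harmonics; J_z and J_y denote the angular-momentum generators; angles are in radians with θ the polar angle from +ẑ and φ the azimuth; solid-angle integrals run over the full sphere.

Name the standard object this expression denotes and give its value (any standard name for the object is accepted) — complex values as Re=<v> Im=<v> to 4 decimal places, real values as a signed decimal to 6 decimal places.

This is a Gaunt coefficient — the integral of a triple product of spherical harmonics over the sphere.
Checks pass: Σm=0; 6 even; l₃=1∈[1,5].
(2·3+1)(2·2+1)(2·1+1) = 105
Δ: 4! 2! 0! / 7! → 1/105
sum: t=2:+1/4 = 1/4
3j²(3 2 1; 0 0 0) = Δ·Π!·Σ² = 3/35  (sign -1)
sum: t=3:−1/12 = -1/12
3j²(3 2 1; 0 1 -1) = Δ·Π!·Σ² = 1/35  (sign -1)
combine: 4πI² = 105·3/35·1/35 = 9/35
take √, sign +1: I = 0.14304817

Gaunt coefficient, +0.143048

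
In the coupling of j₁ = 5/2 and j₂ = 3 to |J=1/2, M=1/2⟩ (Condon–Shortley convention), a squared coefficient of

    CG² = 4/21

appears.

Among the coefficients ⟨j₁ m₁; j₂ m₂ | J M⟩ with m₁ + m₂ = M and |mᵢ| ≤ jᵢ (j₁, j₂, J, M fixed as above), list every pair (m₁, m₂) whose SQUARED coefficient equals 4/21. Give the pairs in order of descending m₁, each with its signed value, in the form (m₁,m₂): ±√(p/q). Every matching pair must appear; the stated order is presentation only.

(-1/2,1): −√(4/21)

Admissible pairs with m₁+m₂ = M = 1/2: (-5/2,3), (-3/2,2), (-1/2,1), (1/2,0), (3/2,-1), (5/2,-2)
  (m₁,m₂)=(5/2,-2): CG² = 1/21, CG = +√(1/21)
  (m₁,m₂)=(3/2,-1): CG² = 2/21, CG = −√(2/21)
  (m₁,m₂)=(1/2,0): CG² = 1/7, CG = +√(1/7)
  (m₁,m₂)=(-1/2,1): CG² = 4/21, CG = −√(4/21)   ← matches the target
  (m₁,m₂)=(-3/2,2): CG² = 5/21, CG = +√(5/21)
  (m₁,m₂)=(-5/2,3): CG² = 2/7, CG = −√(2/7)
Pairs with CG² = 4/21: (-1/2,1): −√(4/21)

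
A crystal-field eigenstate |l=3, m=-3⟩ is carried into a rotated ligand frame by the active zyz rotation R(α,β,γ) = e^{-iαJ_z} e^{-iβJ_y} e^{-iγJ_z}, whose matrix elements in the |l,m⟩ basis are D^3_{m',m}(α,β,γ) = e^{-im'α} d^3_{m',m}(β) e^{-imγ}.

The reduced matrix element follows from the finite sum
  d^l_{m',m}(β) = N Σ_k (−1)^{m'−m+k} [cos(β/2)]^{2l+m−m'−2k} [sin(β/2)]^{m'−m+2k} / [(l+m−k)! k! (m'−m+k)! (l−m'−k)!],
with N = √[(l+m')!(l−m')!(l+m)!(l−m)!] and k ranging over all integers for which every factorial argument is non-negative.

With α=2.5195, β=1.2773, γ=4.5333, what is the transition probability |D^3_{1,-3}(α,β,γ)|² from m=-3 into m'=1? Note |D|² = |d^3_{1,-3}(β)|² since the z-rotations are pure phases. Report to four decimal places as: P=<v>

D^3_{1,-3}(2.5195,1.2773,4.5333) = e^{-i·1·2.5195}·d^3_{1,-3}(1.2773)·e^{-i·-3·4.5333}. Compute d first:
With c≡cos(β/2)=0.802901 and s≡sin(β/2)=0.596112, N=[24·2·1·720]^{1/2}=185.903201
Admissible k: 0..0 (factorial args all ≥0)
  k=0: (−1)^4·185.9032/(48)·0.8029^2·0.5961^4 = +0.315269
d^3_{1,-3}(1.2773) = +0.315269
|D^3_{1,-3}|² = |d^3_{1,-3}(β)|² = (+0.315269)² = 0.099395 (the z-rotation phases have unit modulus)

P=0.0994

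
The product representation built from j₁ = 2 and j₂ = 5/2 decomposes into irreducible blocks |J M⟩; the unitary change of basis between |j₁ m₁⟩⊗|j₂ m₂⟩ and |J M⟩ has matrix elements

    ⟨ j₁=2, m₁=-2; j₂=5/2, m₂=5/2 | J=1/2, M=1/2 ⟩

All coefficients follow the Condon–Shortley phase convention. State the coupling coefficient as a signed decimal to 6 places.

triangle: 4!*0!*1!/6! = 24/720
(j±m)!: 0!*4!*5!*0!*1!*0! = 2880
prefactor² = (2J+1)*Δ*N² = 192
  k=4: +1/(4!*0!*0!*1!*0!*0!) = 1/24
Σ = 1/24  ⇒  CG² = 192*(1/24)² = 1/3
CG = +√(1/3) = +0.577350

+√(1/3) ≈ +0.577350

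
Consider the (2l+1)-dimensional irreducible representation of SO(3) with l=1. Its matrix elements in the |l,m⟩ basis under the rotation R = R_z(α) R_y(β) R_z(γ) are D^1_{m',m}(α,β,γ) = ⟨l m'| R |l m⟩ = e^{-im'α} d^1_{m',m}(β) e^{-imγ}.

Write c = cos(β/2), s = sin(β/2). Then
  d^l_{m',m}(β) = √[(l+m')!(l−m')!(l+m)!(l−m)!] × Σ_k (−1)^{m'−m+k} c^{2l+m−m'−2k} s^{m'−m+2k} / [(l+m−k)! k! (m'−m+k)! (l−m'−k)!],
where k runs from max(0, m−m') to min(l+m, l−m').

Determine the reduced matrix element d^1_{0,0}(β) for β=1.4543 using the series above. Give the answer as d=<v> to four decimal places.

d^1_{0,0}(β=1.4543) via the finite sum:
Half-angle: c=0.747072, s=0.664743. N=√(1·1·1·1)=1.000000
k: max(0,(0)−(0))=0 … min(1+(0),1−(0))=1
  k=0: (−1)^0·1.0000/(1)·0.7471^2·0.6647^0 = +0.558117
  k=1: (−1)^1·1.0000/(1)·0.7471^0·0.6647^2 = -0.441883
d^1_{0,0}(1.4543) = +0.558117 -0.441883 = +0.116233

d=0.1162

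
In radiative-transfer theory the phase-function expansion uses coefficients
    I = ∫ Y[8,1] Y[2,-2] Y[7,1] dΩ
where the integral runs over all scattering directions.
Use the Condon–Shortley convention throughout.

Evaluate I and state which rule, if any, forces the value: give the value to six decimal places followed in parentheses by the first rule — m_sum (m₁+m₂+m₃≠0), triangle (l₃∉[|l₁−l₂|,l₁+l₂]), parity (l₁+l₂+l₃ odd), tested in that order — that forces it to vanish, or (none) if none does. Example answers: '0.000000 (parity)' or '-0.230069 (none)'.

l₁+l₂+l₃=17 is odd: 3j(l;000)=0 ⇒ I=0

0.000000 (parity)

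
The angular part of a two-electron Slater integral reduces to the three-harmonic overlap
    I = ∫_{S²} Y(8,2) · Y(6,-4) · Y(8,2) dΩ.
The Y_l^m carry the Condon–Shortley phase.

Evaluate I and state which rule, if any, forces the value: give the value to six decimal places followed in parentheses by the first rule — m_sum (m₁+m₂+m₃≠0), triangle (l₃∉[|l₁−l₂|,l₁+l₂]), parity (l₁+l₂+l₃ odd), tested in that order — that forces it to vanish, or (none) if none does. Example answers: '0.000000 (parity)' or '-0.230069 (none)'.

0.120581 (none)

Checks pass: Σm=0; 22 even; l₃=8∈[2,14].
(2·8+1)(2·6+1)(2·8+1) = 3757
Δ: 6! 10! 6! / 23! → 1/13742520792
sum: t=0:+1/41803776000 t=1:−1/435456000 t=2:+1/39813120 t=3:−1/18662400 t=4:+1/39813120 t=5:−1/435456000 t=6:+1/41803776000 = -11/1393459200
3j²(8 6 8; 0 0 0) = Δ·Π!·Σ² = 600/96577  (sign -1)
sum: t=0:+1/597196800 t=1:−1/207360000 t=2:+1/597196800 = -11/7464960000
3j²(8 6 8; 2 -4 2) = Δ·Π!·Σ² = 756/96577  (sign -1)
combine: 4πI² = 3757·600/96577·756/96577 = 453600/2482597
take √, sign +1: I = 0.12058089
No selection rule forces the value: the integral is nonzero (none).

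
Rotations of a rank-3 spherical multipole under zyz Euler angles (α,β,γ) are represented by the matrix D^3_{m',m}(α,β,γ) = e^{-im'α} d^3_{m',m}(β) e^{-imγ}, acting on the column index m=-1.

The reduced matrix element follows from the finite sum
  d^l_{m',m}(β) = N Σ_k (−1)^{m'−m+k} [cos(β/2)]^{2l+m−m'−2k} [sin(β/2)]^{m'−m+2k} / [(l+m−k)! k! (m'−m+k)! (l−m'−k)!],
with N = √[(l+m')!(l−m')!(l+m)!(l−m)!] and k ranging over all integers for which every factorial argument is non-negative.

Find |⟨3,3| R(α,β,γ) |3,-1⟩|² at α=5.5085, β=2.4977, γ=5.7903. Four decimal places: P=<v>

Split into d^3_{3,-1}(β=2.4977) × two z-phases.
c=cos(2.497700/2)=0.316413, s=sin(2.497700/2)=0.948621; N=√[720·1·2·24]=185.903201
k∈{0} keeps every argument non-negative
  k=0: (−1)^4·185.9032/(48)·0.3164^2·0.9486^4 = +0.313998
d^3_{3,-1}(2.4977) = +0.313998
|D^3_{3,-1}|² = |d^3_{3,-1}(β)|² = (+0.313998)² = 0.098595 (the z-rotation phases have unit modulus)

P=0.0986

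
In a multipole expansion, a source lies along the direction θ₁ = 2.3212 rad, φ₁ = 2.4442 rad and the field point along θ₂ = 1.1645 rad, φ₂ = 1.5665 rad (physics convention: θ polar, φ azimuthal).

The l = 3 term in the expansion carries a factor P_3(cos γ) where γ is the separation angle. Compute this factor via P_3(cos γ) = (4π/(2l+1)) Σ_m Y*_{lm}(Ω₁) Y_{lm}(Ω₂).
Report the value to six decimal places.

Expand P_3 via completeness: Σ_{m} conj(Y_{3,m}) at Ω₁ times Y_{3,m} at Ω₂ —
  m=-3: (0.081312, 0.141561) × (-0.004168, 0.323370) = (-0.046115, 0.025704)  (running Σ = (-0.046115, 0.025704))
  m=-2: (-0.065284, 0.367072) × (-0.340801, -0.002928) = (0.023324, -0.124907)  (running Σ = (-0.022792, -0.099203))
  m=-1: (-0.240106, 0.201170) × (-0.000279, 0.065028) = (-0.013015, -0.015670)  (running Σ = (-0.035806, -0.114873))
  m=0: (0.171732, -0.000000) × (-0.327271, 0.000000) = (-0.056203, 0.000000)  (running Σ = (-0.092009, -0.114873))
  m=1: (0.240106, 0.201170) × (0.000279, 0.065028) = (-0.013015, 0.015670)  (running Σ = (-0.105024, -0.099203))
  m=2: (-0.065284, -0.367072) × (-0.340801, 0.002928) = (0.023324, 0.124907)  (running Σ = (-0.081700, 0.025704))
  m=3: (-0.081312, 0.141561) × (0.004168, 0.323370) = (-0.046115, -0.025704)  (running Σ = (-0.127815, -0.000000))
Σ over m = (-0.127815, -0.000000); ×(4π/7) → (-0.229453, -0.000000). Real part: -0.229453

-0.229453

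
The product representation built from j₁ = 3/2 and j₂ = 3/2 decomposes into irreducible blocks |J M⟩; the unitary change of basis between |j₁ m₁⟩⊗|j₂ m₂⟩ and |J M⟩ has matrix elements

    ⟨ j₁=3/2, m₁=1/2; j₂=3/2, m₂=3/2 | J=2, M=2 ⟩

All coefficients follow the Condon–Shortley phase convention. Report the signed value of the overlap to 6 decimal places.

-0.707107  (= −√(1/2))

j₁+j₂−J=1  J+j₁−j₂=2  J−j₁+j₂=2  j₁+j₂+J+1=6
(j₁±m₁, j₂±m₂, J±M) = (2,1,3,0,4,0)
P² = 8
sum k=1..1:
  [1] −1/4 = -1/4
S = -1/4
C² = P²·S² = 1/2 ; C = -0.707107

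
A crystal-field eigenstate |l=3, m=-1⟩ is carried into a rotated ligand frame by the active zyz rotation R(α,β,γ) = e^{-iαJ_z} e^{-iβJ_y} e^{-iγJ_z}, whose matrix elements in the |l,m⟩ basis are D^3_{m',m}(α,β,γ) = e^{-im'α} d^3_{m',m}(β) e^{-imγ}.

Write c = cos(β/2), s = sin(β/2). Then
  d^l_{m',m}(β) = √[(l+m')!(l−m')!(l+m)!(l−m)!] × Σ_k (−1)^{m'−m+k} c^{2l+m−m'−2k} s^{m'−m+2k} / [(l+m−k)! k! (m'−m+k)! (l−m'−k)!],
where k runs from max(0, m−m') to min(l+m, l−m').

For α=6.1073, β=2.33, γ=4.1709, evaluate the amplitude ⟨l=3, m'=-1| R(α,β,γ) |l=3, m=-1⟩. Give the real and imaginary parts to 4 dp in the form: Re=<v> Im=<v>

D^3_{-1,-1}(6.1073,2.3300,4.1709) = e^{-i·-1·6.1073}·d^3_{-1,-1}(2.3300)·e^{-i·-1·4.1709}. Compute d first:
With c≡cos(β/2)=0.394751 and s≡sin(β/2)=0.918788, N=[2·24·2·24]^{1/2}=48.000000
The bounds max(0,m−m')=0 and min(l+m,l−m')=2 give 3 terms
  k=0: (−1)^0·48.0000/(48)·0.3948^6·0.9188^0 = +0.003784
  k=1: (−1)^1·48.0000/(6)·0.3948^4·0.9188^2 = -0.163988
  k=2: (−1)^2·48.0000/(8)·0.3948^2·0.9188^4 = +0.666283
d^3_{-1,-1}(2.3300) = +0.003784 -0.163988 +0.666283 = +0.506079
Attach z-rotation phases: D = e^{-i(-1)(6.1073)}·(+0.506079)·e^{-i(-1)(4.1709)} = -0.332700-0.381348i

Re=-0.3327 Im=-0.3813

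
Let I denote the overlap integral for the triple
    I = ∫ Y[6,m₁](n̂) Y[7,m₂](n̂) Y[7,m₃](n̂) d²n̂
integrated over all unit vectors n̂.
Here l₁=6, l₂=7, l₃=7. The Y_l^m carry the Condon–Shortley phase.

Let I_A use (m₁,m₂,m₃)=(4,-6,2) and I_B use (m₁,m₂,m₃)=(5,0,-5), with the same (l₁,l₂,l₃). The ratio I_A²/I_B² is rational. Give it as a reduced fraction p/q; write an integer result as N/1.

273/275

l's match ⇒ only the (l;m) 3-j factors differ between A and B.
A: triangle coeff Δ(6,7,7) = 1/2444321880; Σ_t [0,1]: t=0:+1/174182400 t=1:−1/580608000 = 1/248832000; (3j)²=21/1615 [(6 7 7; 4 -6 2)], sign=-1
B: triangle coeff Δ(6,7,7) = 1/2444321880; Σ_t [0,1]: t=0:+1/435456000 t=1:−1/124416000 = -1/174182400; (3j)²=55/4199 [(6 7 7; 5 0 -5)], sign=-1
I_A²/I_B² = (21/1615)/(55/4199) = 273/275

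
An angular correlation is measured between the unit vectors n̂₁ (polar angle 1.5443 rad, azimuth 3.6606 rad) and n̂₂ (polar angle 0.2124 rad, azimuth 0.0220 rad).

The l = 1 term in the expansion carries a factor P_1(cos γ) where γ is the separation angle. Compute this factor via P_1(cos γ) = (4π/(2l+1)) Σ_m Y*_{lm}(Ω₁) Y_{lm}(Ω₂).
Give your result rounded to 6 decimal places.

-0.159339

Term-by-term m-sum for l=1 (normalisation 4π/3 = 4.188790):
  m=-1: Y*=-0.29989 - 0.17131j  Y=0.07281 - 0.00160j  product -0.02211 - 0.01199j
  m=+0: Y*=0.01294 + 0.00000j  Y=0.47762 + 0.00000j  product 0.00618 + 0.00000j
  m=+1: Y*=0.29989 - 0.17131j  Y=-0.07281 - 0.00160j  product -0.02211 + 0.01199j
Σ over m = -0.03804 + 0.00000j; ×(4π/3) → -0.15934 + 0.00000j. Real part: -0.159339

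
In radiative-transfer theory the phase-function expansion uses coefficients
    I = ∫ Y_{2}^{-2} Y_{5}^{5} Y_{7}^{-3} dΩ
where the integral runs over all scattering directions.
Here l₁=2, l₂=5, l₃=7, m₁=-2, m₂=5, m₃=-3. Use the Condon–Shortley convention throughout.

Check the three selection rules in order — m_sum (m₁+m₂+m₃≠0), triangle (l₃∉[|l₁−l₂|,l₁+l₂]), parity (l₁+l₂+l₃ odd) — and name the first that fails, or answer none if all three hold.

m₁+m₂+m₃ = -2 + 5 − 3 = 0  ✓
triangle: |2−5|=3 ≤ l₃=7 ≤ 2+5=7  ✓
parity: l₁+l₂+l₃ = 14 is even  ✓

none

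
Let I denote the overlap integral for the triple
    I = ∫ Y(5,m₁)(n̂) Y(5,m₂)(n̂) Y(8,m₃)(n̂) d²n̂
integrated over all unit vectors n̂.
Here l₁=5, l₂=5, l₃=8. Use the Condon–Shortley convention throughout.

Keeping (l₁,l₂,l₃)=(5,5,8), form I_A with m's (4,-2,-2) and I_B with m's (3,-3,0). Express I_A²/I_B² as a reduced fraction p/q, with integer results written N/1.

5145/5329

Shared (l₁,l₂,l₃)=(5,5,8): N and (l;000)² cancel in I_A²/I_B².
A: Δ = 2!·8!·8!/19! = 1/37413090; Racah Σ t=0..1: t=0:+1/7257600 t=1:−1/58060800 = 1/8294400; ⇒ 3j(5 5 8; 4 -2 -2)² = 1029/92378, sgn +1
B: Δ = 2!·8!·8!/19! = 1/37413090; Racah Σ t=0..2: t=0:+1/4147200 t=1:−1/25401600 t=2:+1/3251404800 = 73/361267200; ⇒ 3j(5 5 8; 3 -3 0)² = 5329/461890, sgn +1
I_A²/I_B² = (1029/92378)/(5329/461890) = 5145/5329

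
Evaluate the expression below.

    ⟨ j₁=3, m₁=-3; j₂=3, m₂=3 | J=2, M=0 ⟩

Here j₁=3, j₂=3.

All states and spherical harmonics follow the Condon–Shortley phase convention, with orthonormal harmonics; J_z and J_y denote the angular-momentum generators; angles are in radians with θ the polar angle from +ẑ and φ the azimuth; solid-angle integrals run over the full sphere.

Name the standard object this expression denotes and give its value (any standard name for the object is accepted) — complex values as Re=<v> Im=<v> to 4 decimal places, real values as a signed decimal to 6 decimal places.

This is a Clebsch–Gordan (vector-coupling) coefficient.
triangle: 4!*2!*2!/9! = 96/362880
(j±m)!: 0!*6!*6!*0!*2!*2! = 2073600
prefactor² = (2J+1)*Δ*N² = 19200/7
  k=4: +1/(4!*0!*2!*2!*0!*0!) = 1/96
Σ = 1/96  ⇒  CG² = 19200/7*(1/96)² = 25/84
CG = +√(25/84) = +0.545545

Clebsch–Gordan coefficient, +√(25/84) ≈ +0.545545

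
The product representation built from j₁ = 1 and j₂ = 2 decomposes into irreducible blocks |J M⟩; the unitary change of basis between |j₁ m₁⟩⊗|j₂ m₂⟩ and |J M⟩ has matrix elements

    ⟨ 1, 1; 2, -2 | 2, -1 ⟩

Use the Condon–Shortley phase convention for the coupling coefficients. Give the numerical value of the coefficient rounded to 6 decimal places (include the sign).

√[5·1!1!3!/6! · 2!0!0!4!1!3!] = √(12)
  +(−1)^0/∏(0,1,0,0,1,3)! = 1/6  (running 1/6)
⟨..|..⟩ = √(12)·(1/6) = +0.577350

+0.577350  (= +√(1/3))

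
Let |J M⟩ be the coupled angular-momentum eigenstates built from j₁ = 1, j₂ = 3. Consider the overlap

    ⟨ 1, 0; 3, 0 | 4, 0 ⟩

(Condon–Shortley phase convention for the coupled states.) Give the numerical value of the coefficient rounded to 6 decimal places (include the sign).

+0.755929  (= +√(4/7))

√[9·0!2!6!/9! · 1!1!3!3!4!4!] = √(5184/7)
  +(−1)^0/∏(0,0,1,3,1,3)! = 1/36  (running 1/36)
⟨..|..⟩ = √(5184/7)·(1/36) = +0.755929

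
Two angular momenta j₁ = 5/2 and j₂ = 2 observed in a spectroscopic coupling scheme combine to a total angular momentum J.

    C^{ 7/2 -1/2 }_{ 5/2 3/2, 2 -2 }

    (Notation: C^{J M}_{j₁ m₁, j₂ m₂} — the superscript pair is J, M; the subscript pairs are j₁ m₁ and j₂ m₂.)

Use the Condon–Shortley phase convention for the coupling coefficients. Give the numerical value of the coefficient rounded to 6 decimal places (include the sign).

√[8·1!4!3!/9! · 4!1!0!4!3!4!] = √(9216/35)
  +(−1)^0/∏(0,1,1,0,3,3)! = 1/36  (running 1/36)
⟨..|..⟩ = √(9216/35)·(1/36) = +0.450749

+√(64/315) = +0.450749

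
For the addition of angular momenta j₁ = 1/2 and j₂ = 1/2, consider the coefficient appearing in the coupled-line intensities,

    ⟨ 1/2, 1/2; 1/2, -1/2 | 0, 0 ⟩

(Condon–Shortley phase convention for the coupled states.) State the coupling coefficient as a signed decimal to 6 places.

√[1·1!0!0!/2! · 1!0!0!1!0!0!] = √(1/2)
  +(−1)^0/∏(0,1,0,0,0,0)! = 1  (running 1)
⟨..|..⟩ = √(1/2)·(1) = +0.707107

+√(1/2) ≈ +0.707107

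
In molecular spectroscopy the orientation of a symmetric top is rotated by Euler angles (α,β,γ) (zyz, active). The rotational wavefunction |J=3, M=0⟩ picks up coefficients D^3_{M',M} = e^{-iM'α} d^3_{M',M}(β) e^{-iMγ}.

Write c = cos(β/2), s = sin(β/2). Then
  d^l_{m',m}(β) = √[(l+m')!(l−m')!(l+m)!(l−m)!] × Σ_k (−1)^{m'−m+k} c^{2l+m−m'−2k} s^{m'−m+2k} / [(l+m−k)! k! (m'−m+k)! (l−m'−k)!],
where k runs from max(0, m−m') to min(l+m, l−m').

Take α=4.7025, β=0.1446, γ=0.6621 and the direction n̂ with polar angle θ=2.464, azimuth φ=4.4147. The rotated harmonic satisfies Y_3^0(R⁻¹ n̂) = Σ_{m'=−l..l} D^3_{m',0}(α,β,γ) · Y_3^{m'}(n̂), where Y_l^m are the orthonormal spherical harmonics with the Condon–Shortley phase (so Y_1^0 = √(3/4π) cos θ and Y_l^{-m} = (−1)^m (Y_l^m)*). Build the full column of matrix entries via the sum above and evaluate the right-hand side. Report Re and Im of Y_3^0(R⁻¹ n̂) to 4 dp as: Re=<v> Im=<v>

Need the full column D^3_{m',0} for m'=−3..3 at α=4.7025, β=0.1446, γ=0.6621.
cos(β/2)=0.997387, sin(β/2)=0.072237
d^3_{-3,0}: single k=3 term ⇒ +0.001673;  D = +0.000050+0.001672i
d^3_{-2,0}: k∈[2..3] ⇒ +0.028284 -0.000148 = +0.028135;  D = -0.028130+0.000556i
d^3_{-1,0}: k∈[1..3] ⇒ +0.246985 -0.003887 +0.000007 = +0.243105;  D = -0.002404-0.243093i
d^3_{0,0}: k∈[0..3] ⇒ +0.984427 -0.046475 +0.000244 -0.000000 = +0.938196;  D = +0.938196+0.000000i
d^3_{1,0}: k∈[0..2] ⇒ -0.246985 +0.003887 -0.000007 = -0.243105;  D = +0.002404-0.243093i
d^3_{2,0}: k∈[0..1] ⇒ +0.028284 -0.000148 = +0.028135;  D = -0.028130-0.000556i
d^3_{3,0}: single k=0 term ⇒ -0.001673;  D = -0.000050+0.001672i
Y_3^{m'}(θ=2.464,φ=4.4147) and Σ D·Y over m':
  (+0.0000+0.0017i)·(+0.0801-0.0645i)  (-0.0281+0.0006i)·(+0.2591+0.1755i)  (-0.0024-0.2431i)·(-0.1209+0.3941i)  (+0.9382+0.0000i)·(-0.0101+0.0000i)  (+0.0024-0.2431i)·(+0.1209+0.3941i)  (-0.0281-0.0006i)·(+0.2591-0.1755i)  (-0.0000+0.0017i)·(-0.0801-0.0645i)
Y_3^0(R⁻¹ n̂) = +0.168152-0.000000i

Re=0.1682 Im=0.0000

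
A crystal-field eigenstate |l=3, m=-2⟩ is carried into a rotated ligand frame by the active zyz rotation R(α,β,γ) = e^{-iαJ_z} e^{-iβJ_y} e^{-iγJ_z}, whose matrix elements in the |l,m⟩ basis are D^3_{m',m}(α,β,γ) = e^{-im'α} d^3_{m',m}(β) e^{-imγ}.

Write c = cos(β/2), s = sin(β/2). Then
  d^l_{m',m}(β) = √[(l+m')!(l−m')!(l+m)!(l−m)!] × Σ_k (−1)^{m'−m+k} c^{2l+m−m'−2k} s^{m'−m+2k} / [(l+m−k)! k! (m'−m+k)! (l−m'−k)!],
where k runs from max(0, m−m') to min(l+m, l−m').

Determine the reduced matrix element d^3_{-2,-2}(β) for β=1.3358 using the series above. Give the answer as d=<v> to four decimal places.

d^3_{-2,-2}(β=1.3358) via the finite sum:
c=cos(1.335800/2)=0.785124, s=sin(1.335800/2)=0.619339; N=√[1·120·1·120]=120.000000
The bounds max(0,m−m')=0 and min(l+m,l−m')=1 give 2 terms
  k=0: (−1)^0·120.0000/(120)·0.7851^6·0.6193^0 = +0.234223
  k=1: (−1)^1·120.0000/(24)·0.7851^4·0.6193^2 = -0.728751
d^3_{-2,-2}(1.3358) = +0.234223 -0.728751 = -0.494528

d=-0.4945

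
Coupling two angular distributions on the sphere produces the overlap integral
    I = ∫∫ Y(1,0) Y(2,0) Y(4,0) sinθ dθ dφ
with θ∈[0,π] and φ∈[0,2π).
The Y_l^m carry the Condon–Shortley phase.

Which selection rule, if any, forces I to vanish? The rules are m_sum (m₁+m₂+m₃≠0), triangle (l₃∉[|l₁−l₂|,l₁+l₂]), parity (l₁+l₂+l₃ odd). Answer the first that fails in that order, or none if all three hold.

azimuthal sum: 0 + 0 + 0 = 0  ✓
l₃ must lie in [1,3]; have l₃=4  ✗
L = 1 + 2 + 4 = 7 (odd)

triangle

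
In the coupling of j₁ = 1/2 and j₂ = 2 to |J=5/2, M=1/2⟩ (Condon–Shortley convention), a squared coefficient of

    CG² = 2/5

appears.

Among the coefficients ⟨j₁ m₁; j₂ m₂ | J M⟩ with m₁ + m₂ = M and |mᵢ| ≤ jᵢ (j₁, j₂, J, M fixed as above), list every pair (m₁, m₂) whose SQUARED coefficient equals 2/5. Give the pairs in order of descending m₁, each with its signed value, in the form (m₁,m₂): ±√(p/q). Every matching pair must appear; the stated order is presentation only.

(-1/2,1): +√(2/5)

Admissible pairs with m₁+m₂ = M = 1/2: (-1/2,1), (1/2,0)
  (m₁,m₂)=(1/2,0): CG² = 3/5, CG = +√(3/5)
  (m₁,m₂)=(-1/2,1): CG² = 2/5, CG = +√(2/5)   ← matches the target
Pairs with CG² = 2/5: (-1/2,1): +√(2/5)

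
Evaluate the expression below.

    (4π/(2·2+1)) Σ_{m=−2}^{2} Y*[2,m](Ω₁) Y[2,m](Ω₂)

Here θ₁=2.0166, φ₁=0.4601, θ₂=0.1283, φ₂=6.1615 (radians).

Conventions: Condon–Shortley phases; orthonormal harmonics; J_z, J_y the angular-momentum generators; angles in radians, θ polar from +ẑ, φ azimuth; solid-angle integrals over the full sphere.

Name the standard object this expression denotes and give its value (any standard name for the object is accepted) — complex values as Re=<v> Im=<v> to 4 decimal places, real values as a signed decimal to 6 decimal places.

This sum is the spherical-harmonic addition theorem: it equals the Legendre polynomial P_l(cos γ) of the angle γ between the two directions.
Expand P_2 via completeness: Σ_{m} conj(Y_{2,m}) at Ω₁ times Y_{2,m} at Ω₂ —
  [-2]  conj(Y_{2,-2})(Ω₁) = 0.19046 + 0.25022j ; Y_{2,-2}(Ω₂) = 0.00614 + 0.00152j ; Δ = 0.00079 + 0.00183j
  [-1]  conj(Y_{2,-1})(Ω₁) = -0.26930 - 0.13346j ; Y_{2,-1}(Ω₂) = 0.09731 + 0.01190j ; Δ = -0.02462 - 0.01619j
  [+0]  conj(Y_{2,0})(Ω₁) = -0.13948 + 0.00000j ; Y_{2,0}(Ω₂) = 0.61529 + 0.00000j ; Δ = -0.08582 + 0.00000j
  [+1]  conj(Y_{2,1})(Ω₁) = 0.26930 - 0.13346j ; Y_{2,1}(Ω₂) = -0.09731 + 0.01190j ; Δ = -0.02462 + 0.01619j
  [+2]  conj(Y_{2,2})(Ω₁) = 0.19046 - 0.25022j ; Y_{2,2}(Ω₂) = 0.00614 - 0.00152j ; Δ = 0.00079 - 0.00183j
Accumulated sum -0.13348 - 0.00000j; after 4π/(2l+1) scaling, -0.33547 - 0.00000j ⇒ P_2 = -0.335471

Legendre polynomial (addition theorem), -0.335471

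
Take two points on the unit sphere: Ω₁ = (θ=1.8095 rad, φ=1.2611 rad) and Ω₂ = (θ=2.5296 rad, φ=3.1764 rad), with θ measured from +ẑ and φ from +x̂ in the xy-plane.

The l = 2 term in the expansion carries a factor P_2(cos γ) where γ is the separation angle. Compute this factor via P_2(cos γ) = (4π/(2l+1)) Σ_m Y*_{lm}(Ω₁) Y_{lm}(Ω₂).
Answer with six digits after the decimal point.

Addition theorem: P_2(cos γ) = (4π/5) Σ_m Y*_{lm}(Ω₁) Y_{lm}(Ω₂), m = −2…2:
  [-2]  conj(Y_{2,-2})(Ω₁) = (-0.296933, 0.211711) ; Y_{2,-2}(Ω₂) = (0.127181, -0.008868) ; Δ = (-0.035887, 0.029559)
  [-1]  conj(Y_{2,-1})(Ω₁) = (-0.054092, -0.169041) ; Y_{2,-1}(Ω₂) = (0.363056, -0.012642) ; Δ = (-0.021775, -0.060687)
  [+0]  conj(Y_{2,0})(Ω₁) = (-0.262495, -0.000000) ; Y_{2,0}(Ω₂) = (0.318498, 0.000000) ; Δ = (-0.083604, -0.000000)
  [+1]  conj(Y_{2,1})(Ω₁) = (0.054092, -0.169041) ; Y_{2,1}(Ω₂) = (-0.363056, -0.012642) ; Δ = (-0.021775, 0.060687)
  [+2]  conj(Y_{2,2})(Ω₁) = (-0.296933, -0.211711) ; Y_{2,2}(Ω₂) = (0.127181, 0.008868) ; Δ = (-0.035887, -0.029559)
Σ over m = (-0.198929, 0.000000); ×(4π/5) → (-0.499962, 0.000000). Real part: -0.499962

-0.499962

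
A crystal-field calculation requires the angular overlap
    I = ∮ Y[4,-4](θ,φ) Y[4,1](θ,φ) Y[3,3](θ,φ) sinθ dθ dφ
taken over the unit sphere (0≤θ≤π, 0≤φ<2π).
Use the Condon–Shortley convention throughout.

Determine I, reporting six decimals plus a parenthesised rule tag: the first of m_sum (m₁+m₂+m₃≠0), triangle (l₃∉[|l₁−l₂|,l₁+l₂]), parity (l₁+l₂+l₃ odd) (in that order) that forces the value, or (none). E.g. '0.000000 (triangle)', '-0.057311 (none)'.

0.000000 (parity)

Σlᵢ=11 odd — θ-integrand is odd under cosθ→−cosθ; I=0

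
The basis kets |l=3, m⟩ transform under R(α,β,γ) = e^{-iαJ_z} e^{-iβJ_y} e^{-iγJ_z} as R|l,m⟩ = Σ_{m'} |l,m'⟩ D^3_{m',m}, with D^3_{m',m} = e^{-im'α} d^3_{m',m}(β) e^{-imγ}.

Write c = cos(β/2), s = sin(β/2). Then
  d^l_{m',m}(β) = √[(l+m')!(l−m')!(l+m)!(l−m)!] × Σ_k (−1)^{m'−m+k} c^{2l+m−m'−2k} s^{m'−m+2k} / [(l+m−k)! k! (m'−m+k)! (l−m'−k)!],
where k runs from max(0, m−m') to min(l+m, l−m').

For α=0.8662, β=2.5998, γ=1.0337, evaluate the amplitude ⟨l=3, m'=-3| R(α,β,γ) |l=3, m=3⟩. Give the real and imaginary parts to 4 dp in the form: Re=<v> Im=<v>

Re=0.7013 Im=-0.3854

Split into d^3_{-3,3}(β=2.5998) × two z-phases.
With c≡cos(β/2)=0.267595 and s≡sin(β/2)=0.963531, N=[1·720·720·1]^{1/2}=720.000000
k∈{6} keeps every argument non-negative
  k=6: (−1)^0·720.0000/(720)·0.2676^0·0.9635^6 = +0.800194
d^3_{-3,3}(2.5998) = +0.800194
D = (-0.856166+0.516701i)·(+0.800194)·(-0.999180-0.040482i) = +0.701275-0.385388i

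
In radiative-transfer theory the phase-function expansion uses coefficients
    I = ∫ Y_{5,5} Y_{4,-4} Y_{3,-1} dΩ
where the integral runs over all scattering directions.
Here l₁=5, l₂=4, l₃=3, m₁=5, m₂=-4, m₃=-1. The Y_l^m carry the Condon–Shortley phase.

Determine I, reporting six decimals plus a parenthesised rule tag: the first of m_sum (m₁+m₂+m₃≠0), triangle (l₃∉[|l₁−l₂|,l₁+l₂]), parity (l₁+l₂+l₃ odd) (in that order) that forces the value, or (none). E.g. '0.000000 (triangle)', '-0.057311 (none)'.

m-sum 0 ✓  L=12 even ✓  1≤3≤9 ✓
Π(2lᵢ+1) = 11×9×7 = 693
triangle coeff Δ(5,4,3) = 1/180180
Σ_t [2,4]: t=2:+1/576 t=3:−1/144 t=4:+1/576 = -1/288
(3j)²=20/1001 [(5 4 3; 0 0 0)], sign=+1
Σ_t [0,0]: t=0:+1/34560 = 1/34560
(3j)²=14/429 [(5 4 3; 5 -4 -1)], sign=+1
⇒ 4πI² = 840/1859
I = (+1)√(840/1859/(4π)) = 0.18962475
No selection rule forces the value: the integral is nonzero (none).

0.189625 (none)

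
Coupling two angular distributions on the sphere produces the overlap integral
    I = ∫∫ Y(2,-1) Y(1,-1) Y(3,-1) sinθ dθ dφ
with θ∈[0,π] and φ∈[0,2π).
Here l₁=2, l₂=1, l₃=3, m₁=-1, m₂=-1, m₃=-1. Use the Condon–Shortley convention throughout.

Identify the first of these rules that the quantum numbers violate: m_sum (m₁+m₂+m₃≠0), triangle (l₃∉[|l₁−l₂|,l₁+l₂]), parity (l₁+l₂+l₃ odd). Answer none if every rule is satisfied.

m_sum

Σmᵢ = -3  ✗
l₃∈[|l₁−l₂|,l₁+l₂]=[1,3], have l₃=3
Σlᵢ = 6 ⇒ even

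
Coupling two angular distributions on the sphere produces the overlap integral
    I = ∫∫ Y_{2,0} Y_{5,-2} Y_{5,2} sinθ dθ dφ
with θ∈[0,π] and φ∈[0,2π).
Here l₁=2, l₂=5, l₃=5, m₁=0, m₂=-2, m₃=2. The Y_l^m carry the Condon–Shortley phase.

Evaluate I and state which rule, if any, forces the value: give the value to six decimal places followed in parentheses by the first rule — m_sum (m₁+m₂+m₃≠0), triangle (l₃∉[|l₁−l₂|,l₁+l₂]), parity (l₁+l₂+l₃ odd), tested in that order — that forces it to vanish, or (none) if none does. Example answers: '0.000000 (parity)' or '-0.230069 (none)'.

0.097044 (none)

m-sum 0 ✓  L=12 even ✓  3≤5≤7 ✓
Π(2lᵢ+1) = 5×11×11 = 605
triangle coeff Δ(2,5,5) = 1/38610
Σ_t [0,2]: t=0:+1/2880 t=1:−1/576 t=2:+1/2880 = -1/960
(3j)²=10/429 [(2 5 5; 0 0 0)], sign=+1
Σ_t [0,2]: t=0:+1/2880 t=1:−1/1440 t=2:+1/20160 = -1/3360
(3j)²=6/715 [(2 5 5; 0 -2 2)], sign=+1
⇒ 4πI² = 20/169
I = (+1)√(20/169/(4π)) = 0.09704356
No selection rule forces the value: the integral is nonzero (none).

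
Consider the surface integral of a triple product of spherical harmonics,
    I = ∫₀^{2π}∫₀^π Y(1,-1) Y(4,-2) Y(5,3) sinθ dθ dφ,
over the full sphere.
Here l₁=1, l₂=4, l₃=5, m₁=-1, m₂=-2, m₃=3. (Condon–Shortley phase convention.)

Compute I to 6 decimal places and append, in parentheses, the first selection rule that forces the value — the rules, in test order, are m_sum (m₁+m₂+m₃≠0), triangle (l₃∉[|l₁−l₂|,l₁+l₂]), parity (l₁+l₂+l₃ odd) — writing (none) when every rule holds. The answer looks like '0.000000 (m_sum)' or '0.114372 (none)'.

Rules hold: Σm=0, L=10 even, 3≤5≤5.
N = 3·9·11 = 297
Δ = 0!·2!·8!/11! = 1/495
Racah Σ t=0..0: t=0:+1/576 = 1/576
⇒ 3j(1 4 5; 0 0 0)² = 5/99, sgn -1
Racah Σ t=0..0: t=0:+1/2880 = 1/2880
⇒ 3j(1 4 5; -1 -2 3)² = 28/495, sgn +1
4πI² = N·(3j₀)²·(3jₘ)² = 28/33
I = -1·√(0.848485/4π) = -0.25984664
No selection rule forces the value: the integral is nonzero (none).

-0.259847 (none)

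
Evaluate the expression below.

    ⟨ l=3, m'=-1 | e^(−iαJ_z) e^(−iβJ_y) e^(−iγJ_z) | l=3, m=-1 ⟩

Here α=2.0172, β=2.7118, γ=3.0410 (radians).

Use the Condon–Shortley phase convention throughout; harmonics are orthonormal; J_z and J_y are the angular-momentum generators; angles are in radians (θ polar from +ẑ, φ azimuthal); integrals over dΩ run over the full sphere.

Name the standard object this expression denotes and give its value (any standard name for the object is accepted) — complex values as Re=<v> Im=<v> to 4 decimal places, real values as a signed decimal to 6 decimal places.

This is a Wigner D-matrix element — the rotation-matrix element ⟨l m'| R(α,β,γ) |l m⟩ in the angular-momentum basis.
Split into d^3_{-1,-1}(β=2.7118) × two z-phases.
Half-angle: c=0.213246, s=0.976999. N=√(2·24·2·24)=48.000000
Admissible k: 0..2 (factorial args all ≥0)
  k=0: (−1)^0·48.0000/(48)·0.2132^6·0.9770^0 = +0.000094
  k=1: (−1)^1·48.0000/(6)·0.2132^4·0.9770^2 = -0.015791
  k=2: (−1)^2·48.0000/(8)·0.2132^2·0.9770^4 = +0.248593
d^3_{-1,-1}(2.7118) = +0.000094 -0.015791 +0.248593 = +0.232896
Attach z-rotation phases: D = e^{-i(-1)(2.0172)}·(+0.232896)·e^{-i(-1)(3.0410)} = +0.078943-0.219109i

Wigner D-matrix element, Re=0.0789 Im=-0.2191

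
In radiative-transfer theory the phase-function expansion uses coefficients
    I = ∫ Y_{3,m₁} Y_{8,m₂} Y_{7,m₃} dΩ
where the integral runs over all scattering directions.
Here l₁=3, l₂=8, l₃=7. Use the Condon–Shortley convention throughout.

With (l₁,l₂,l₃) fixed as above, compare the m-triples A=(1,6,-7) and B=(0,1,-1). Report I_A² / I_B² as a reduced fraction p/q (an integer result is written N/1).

2366/2523

l's match ⇒ only the (l;m) 3-j factors differ between A and B.
A: triangle coeff Δ(3,8,7) = 1/5290740; Σ_t [2,2]: t=2:+1/3832012800 = 1/3832012800; (3j)²=91/9690 [(3 8 7; 1 6 -7)], sign=+1
B: triangle coeff Δ(3,8,7) = 1/5290740; Σ_t [1,3]: t=1:−1/11612160 t=2:+1/2419200 t=3:−1/6220800 = 29/174182400; (3j)²=841/83980 [(3 8 7; 0 1 -1)], sign=+1
I_A²/I_B² = (91/9690)/(841/83980) = 2366/2523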